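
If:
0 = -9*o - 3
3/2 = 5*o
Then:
No Solution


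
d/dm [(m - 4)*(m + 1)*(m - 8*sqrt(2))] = 3*m^2 - 16*sqrt(2)*m - 6*m - 4 + 24*sqrt(2)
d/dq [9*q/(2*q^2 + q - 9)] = 9*(2*q^2 - q*(4*q + 1) + q - 9)/(2*q^2 + q - 9)^2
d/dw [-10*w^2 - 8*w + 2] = -20*w - 8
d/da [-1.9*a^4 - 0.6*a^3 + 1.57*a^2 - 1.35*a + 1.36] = -7.6*a^3 - 1.8*a^2 + 3.14*a - 1.35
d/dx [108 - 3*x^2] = -6*x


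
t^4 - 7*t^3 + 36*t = t*(t - 6)*(t - 3)*(t + 2)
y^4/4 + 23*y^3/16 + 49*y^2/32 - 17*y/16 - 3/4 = (y/4 + 1)*(y - 3/4)*(y + 1/2)*(y + 2)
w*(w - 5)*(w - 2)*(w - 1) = w^4 - 8*w^3 + 17*w^2 - 10*w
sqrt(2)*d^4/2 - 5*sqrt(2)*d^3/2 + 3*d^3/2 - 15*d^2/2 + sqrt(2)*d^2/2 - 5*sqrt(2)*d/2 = d*(d - 5)*(d + sqrt(2)/2)*(sqrt(2)*d/2 + 1)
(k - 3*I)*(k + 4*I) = k^2 + I*k + 12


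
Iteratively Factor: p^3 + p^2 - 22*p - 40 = (p - 5)*(p^2 + 6*p + 8) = (p - 5)*(p + 4)*(p + 2)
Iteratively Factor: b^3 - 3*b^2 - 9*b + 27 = (b - 3)*(b^2 - 9) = (b - 3)*(b + 3)*(b - 3)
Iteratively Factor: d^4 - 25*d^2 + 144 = (d + 4)*(d^3 - 4*d^2 - 9*d + 36) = (d - 4)*(d + 4)*(d^2 - 9) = (d - 4)*(d - 3)*(d + 4)*(d + 3)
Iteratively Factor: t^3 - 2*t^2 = (t - 2)*(t^2) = t*(t - 2)*(t)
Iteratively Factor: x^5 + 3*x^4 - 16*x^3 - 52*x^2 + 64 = (x - 1)*(x^4 + 4*x^3 - 12*x^2 - 64*x - 64) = (x - 1)*(x + 4)*(x^3 - 12*x - 16) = (x - 1)*(x + 2)*(x + 4)*(x^2 - 2*x - 8) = (x - 4)*(x - 1)*(x + 2)*(x + 4)*(x + 2)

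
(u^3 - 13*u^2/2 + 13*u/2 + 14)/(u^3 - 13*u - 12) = (u - 7/2)/(u + 3)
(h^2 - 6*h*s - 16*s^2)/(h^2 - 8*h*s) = (h + 2*s)/h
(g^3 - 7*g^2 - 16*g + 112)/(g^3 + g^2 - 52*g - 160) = (g^2 - 11*g + 28)/(g^2 - 3*g - 40)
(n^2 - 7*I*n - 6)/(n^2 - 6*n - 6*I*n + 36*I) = (n - I)/(n - 6)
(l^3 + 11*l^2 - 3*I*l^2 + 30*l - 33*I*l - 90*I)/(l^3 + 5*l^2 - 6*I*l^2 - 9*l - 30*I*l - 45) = (l + 6)/(l - 3*I)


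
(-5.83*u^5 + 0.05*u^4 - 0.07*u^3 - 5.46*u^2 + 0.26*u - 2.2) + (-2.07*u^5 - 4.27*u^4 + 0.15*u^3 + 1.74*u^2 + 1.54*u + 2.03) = -7.9*u^5 - 4.22*u^4 + 0.08*u^3 - 3.72*u^2 + 1.8*u - 0.17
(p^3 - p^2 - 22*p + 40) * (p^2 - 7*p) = p^5 - 8*p^4 - 15*p^3 + 194*p^2 - 280*p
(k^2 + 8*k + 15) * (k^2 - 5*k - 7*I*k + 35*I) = k^4 + 3*k^3 - 7*I*k^3 - 25*k^2 - 21*I*k^2 - 75*k + 175*I*k + 525*I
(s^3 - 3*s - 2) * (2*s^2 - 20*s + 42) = 2*s^5 - 20*s^4 + 36*s^3 + 56*s^2 - 86*s - 84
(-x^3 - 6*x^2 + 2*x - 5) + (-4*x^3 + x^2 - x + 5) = -5*x^3 - 5*x^2 + x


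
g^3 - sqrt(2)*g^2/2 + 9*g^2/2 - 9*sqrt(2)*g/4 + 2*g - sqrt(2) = (g + 1/2)*(g + 4)*(g - sqrt(2)/2)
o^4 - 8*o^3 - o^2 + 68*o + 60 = (o - 6)*(o - 5)*(o + 1)*(o + 2)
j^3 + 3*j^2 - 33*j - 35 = (j - 5)*(j + 1)*(j + 7)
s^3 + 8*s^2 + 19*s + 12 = (s + 1)*(s + 3)*(s + 4)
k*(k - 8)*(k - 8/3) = k^3 - 32*k^2/3 + 64*k/3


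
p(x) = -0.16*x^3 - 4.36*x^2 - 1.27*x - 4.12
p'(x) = -0.48*x^2 - 8.72*x - 1.27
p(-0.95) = -6.71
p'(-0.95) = 6.58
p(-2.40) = -23.97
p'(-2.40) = 16.89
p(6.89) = -272.18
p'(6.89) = -84.14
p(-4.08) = -60.65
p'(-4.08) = 26.32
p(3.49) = -68.46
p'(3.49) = -37.55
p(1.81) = -21.65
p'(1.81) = -18.63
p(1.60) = -17.97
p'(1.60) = -16.45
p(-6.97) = -152.90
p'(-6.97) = 36.19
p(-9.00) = -229.21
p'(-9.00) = 38.33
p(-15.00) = -426.07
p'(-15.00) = 21.53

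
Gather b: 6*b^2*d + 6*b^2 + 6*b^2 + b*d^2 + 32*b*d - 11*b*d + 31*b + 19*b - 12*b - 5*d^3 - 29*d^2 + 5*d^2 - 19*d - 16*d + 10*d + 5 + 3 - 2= b^2*(6*d + 12) + b*(d^2 + 21*d + 38) - 5*d^3 - 24*d^2 - 25*d + 6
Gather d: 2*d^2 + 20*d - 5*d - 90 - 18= 2*d^2 + 15*d - 108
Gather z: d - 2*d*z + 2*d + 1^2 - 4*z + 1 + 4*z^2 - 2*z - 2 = 3*d + 4*z^2 + z*(-2*d - 6)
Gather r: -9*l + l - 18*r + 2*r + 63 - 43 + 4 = -8*l - 16*r + 24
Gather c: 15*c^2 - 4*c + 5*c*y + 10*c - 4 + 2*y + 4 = 15*c^2 + c*(5*y + 6) + 2*y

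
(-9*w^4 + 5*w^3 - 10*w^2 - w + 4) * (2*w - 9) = -18*w^5 + 91*w^4 - 65*w^3 + 88*w^2 + 17*w - 36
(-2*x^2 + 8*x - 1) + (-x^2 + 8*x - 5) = -3*x^2 + 16*x - 6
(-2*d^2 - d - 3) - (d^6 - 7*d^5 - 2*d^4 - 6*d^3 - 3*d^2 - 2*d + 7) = -d^6 + 7*d^5 + 2*d^4 + 6*d^3 + d^2 + d - 10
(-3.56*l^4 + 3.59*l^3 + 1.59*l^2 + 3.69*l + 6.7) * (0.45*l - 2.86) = -1.602*l^5 + 11.7971*l^4 - 9.5519*l^3 - 2.8869*l^2 - 7.5384*l - 19.162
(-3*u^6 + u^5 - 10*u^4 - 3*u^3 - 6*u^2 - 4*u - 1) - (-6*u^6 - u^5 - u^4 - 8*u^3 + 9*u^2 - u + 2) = 3*u^6 + 2*u^5 - 9*u^4 + 5*u^3 - 15*u^2 - 3*u - 3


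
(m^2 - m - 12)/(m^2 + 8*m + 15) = (m - 4)/(m + 5)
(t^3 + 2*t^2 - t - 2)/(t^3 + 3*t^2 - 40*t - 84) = (t^2 - 1)/(t^2 + t - 42)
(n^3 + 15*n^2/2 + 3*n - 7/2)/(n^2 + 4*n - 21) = (2*n^2 + n - 1)/(2*(n - 3))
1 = 1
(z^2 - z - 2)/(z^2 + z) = (z - 2)/z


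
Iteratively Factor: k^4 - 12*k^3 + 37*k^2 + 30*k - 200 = (k - 5)*(k^3 - 7*k^2 + 2*k + 40) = (k - 5)*(k + 2)*(k^2 - 9*k + 20) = (k - 5)^2*(k + 2)*(k - 4)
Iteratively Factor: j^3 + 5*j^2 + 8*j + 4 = (j + 2)*(j^2 + 3*j + 2) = (j + 1)*(j + 2)*(j + 2)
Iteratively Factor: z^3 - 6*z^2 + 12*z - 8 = (z - 2)*(z^2 - 4*z + 4) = (z - 2)^2*(z - 2)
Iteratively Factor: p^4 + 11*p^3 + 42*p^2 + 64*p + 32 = (p + 4)*(p^3 + 7*p^2 + 14*p + 8) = (p + 4)^2*(p^2 + 3*p + 2) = (p + 2)*(p + 4)^2*(p + 1)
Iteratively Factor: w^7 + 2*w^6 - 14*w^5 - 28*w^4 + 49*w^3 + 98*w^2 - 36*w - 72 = (w + 3)*(w^6 - w^5 - 11*w^4 + 5*w^3 + 34*w^2 - 4*w - 24) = (w - 3)*(w + 3)*(w^5 + 2*w^4 - 5*w^3 - 10*w^2 + 4*w + 8) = (w - 3)*(w - 2)*(w + 3)*(w^4 + 4*w^3 + 3*w^2 - 4*w - 4) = (w - 3)*(w - 2)*(w - 1)*(w + 3)*(w^3 + 5*w^2 + 8*w + 4) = (w - 3)*(w - 2)*(w - 1)*(w + 1)*(w + 3)*(w^2 + 4*w + 4) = (w - 3)*(w - 2)*(w - 1)*(w + 1)*(w + 2)*(w + 3)*(w + 2)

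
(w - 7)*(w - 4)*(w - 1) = w^3 - 12*w^2 + 39*w - 28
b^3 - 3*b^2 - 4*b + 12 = (b - 3)*(b - 2)*(b + 2)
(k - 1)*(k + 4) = k^2 + 3*k - 4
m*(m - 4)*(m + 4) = m^3 - 16*m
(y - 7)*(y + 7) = y^2 - 49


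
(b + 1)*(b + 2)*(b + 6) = b^3 + 9*b^2 + 20*b + 12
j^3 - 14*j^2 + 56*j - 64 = (j - 8)*(j - 4)*(j - 2)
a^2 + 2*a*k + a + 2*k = (a + 1)*(a + 2*k)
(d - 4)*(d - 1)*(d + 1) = d^3 - 4*d^2 - d + 4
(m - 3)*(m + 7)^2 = m^3 + 11*m^2 + 7*m - 147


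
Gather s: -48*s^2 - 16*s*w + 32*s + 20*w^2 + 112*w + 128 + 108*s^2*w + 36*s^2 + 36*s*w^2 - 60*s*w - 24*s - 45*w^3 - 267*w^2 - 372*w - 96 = s^2*(108*w - 12) + s*(36*w^2 - 76*w + 8) - 45*w^3 - 247*w^2 - 260*w + 32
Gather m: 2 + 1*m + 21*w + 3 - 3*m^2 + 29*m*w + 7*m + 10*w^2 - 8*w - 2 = -3*m^2 + m*(29*w + 8) + 10*w^2 + 13*w + 3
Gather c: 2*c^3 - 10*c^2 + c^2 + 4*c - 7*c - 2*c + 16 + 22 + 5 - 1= 2*c^3 - 9*c^2 - 5*c + 42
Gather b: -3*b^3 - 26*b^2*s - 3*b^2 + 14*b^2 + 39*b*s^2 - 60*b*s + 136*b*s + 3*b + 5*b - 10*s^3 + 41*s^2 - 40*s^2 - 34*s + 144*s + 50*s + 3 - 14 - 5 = -3*b^3 + b^2*(11 - 26*s) + b*(39*s^2 + 76*s + 8) - 10*s^3 + s^2 + 160*s - 16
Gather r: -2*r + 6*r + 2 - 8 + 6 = 4*r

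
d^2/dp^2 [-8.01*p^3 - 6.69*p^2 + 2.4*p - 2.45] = -48.06*p - 13.38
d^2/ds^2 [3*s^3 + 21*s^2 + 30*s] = 18*s + 42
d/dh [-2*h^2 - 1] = -4*h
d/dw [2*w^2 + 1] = 4*w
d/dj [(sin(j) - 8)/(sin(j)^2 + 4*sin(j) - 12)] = (16*sin(j) + cos(j)^2 + 19)*cos(j)/(sin(j)^2 + 4*sin(j) - 12)^2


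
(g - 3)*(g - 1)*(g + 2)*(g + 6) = g^4 + 4*g^3 - 17*g^2 - 24*g + 36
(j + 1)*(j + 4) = j^2 + 5*j + 4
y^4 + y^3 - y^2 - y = y*(y - 1)*(y + 1)^2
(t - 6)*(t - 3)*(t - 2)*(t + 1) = t^4 - 10*t^3 + 25*t^2 - 36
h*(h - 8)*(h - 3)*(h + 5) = h^4 - 6*h^3 - 31*h^2 + 120*h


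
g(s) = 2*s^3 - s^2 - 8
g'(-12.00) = 888.00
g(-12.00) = -3608.00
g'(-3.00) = 60.00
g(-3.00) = -71.00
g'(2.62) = 35.95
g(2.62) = 21.11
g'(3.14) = 52.88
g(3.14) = 44.06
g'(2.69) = 38.04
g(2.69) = 23.69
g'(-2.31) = 36.64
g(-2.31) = -37.99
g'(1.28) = 7.27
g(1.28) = -5.44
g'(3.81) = 79.48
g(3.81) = 88.10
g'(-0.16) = 0.47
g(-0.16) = -8.03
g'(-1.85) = 24.24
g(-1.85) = -24.09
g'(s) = 6*s^2 - 2*s = 2*s*(3*s - 1)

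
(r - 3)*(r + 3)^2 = r^3 + 3*r^2 - 9*r - 27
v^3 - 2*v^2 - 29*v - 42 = (v - 7)*(v + 2)*(v + 3)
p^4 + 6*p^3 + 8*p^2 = p^2*(p + 2)*(p + 4)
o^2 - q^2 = (o - q)*(o + q)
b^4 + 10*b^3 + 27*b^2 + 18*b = b*(b + 1)*(b + 3)*(b + 6)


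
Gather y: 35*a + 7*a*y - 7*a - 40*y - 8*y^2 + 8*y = 28*a - 8*y^2 + y*(7*a - 32)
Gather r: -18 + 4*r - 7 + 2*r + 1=6*r - 24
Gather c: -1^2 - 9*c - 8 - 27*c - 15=-36*c - 24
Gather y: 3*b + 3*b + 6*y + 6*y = 6*b + 12*y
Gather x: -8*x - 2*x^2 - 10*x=-2*x^2 - 18*x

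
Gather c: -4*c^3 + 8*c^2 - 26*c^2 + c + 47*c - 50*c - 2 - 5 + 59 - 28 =-4*c^3 - 18*c^2 - 2*c + 24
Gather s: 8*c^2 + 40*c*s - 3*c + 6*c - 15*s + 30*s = 8*c^2 + 3*c + s*(40*c + 15)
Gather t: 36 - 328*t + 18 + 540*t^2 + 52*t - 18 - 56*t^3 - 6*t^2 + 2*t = -56*t^3 + 534*t^2 - 274*t + 36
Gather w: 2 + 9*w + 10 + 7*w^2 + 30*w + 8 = 7*w^2 + 39*w + 20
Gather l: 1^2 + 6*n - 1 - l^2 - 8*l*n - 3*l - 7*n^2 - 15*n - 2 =-l^2 + l*(-8*n - 3) - 7*n^2 - 9*n - 2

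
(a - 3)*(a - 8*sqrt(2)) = a^2 - 8*sqrt(2)*a - 3*a + 24*sqrt(2)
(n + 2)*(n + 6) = n^2 + 8*n + 12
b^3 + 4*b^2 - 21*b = b*(b - 3)*(b + 7)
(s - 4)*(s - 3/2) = s^2 - 11*s/2 + 6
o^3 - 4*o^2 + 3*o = o*(o - 3)*(o - 1)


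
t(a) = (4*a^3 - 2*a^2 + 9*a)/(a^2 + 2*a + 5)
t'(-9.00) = 4.03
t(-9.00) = -46.46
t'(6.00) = 3.65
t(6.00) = 15.96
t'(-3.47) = 5.80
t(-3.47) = -22.02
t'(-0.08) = 2.00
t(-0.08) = -0.15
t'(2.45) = 2.60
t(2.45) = 4.33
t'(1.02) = 1.45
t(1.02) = 1.40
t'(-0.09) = 2.02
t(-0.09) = -0.17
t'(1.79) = 2.11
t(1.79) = 2.77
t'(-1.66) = 8.38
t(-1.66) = -8.74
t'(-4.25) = 4.98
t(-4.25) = -26.19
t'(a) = (-2*a - 2)*(4*a^3 - 2*a^2 + 9*a)/(a^2 + 2*a + 5)^2 + (12*a^2 - 4*a + 9)/(a^2 + 2*a + 5)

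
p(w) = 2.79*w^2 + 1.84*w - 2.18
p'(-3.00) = -14.90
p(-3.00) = 17.41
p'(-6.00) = -31.64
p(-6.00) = 87.22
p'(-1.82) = -8.32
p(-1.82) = 3.71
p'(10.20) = 58.76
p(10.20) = 306.86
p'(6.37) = 37.38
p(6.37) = 122.75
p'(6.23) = 36.60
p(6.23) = 117.57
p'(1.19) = 8.48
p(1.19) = 3.96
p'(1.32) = 9.21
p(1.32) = 5.11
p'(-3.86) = -19.70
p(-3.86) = 32.29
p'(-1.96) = -9.10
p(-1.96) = 4.93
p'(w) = 5.58*w + 1.84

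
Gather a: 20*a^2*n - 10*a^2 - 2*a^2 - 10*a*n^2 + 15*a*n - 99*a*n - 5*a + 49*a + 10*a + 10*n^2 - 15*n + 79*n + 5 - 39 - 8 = a^2*(20*n - 12) + a*(-10*n^2 - 84*n + 54) + 10*n^2 + 64*n - 42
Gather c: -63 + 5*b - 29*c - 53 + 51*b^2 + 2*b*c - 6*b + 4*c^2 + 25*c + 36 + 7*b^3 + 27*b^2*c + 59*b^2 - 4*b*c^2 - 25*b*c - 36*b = 7*b^3 + 110*b^2 - 37*b + c^2*(4 - 4*b) + c*(27*b^2 - 23*b - 4) - 80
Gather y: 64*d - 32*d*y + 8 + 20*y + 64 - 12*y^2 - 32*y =64*d - 12*y^2 + y*(-32*d - 12) + 72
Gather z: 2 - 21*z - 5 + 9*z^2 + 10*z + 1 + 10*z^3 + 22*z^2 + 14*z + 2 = 10*z^3 + 31*z^2 + 3*z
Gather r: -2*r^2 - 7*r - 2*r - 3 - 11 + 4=-2*r^2 - 9*r - 10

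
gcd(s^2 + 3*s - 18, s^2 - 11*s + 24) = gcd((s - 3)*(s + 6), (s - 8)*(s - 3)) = s - 3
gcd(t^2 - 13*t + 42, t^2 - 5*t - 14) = t - 7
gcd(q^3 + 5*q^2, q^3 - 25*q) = q^2 + 5*q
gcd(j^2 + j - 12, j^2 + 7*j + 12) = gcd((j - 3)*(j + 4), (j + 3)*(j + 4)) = j + 4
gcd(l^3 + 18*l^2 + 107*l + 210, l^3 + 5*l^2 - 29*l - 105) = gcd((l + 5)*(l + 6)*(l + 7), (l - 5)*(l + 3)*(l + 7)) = l + 7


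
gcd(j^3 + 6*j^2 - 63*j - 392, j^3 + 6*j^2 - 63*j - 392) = j^3 + 6*j^2 - 63*j - 392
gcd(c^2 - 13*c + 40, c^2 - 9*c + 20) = c - 5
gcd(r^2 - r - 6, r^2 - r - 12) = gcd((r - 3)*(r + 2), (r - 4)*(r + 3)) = 1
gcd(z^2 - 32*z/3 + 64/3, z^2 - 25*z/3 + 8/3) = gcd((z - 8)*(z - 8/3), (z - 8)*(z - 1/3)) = z - 8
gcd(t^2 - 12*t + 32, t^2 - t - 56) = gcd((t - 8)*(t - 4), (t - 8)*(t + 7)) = t - 8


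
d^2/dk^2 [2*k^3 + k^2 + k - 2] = 12*k + 2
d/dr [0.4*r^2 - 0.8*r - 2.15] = 0.8*r - 0.8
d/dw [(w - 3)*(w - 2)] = 2*w - 5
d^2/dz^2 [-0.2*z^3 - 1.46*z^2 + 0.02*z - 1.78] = -1.2*z - 2.92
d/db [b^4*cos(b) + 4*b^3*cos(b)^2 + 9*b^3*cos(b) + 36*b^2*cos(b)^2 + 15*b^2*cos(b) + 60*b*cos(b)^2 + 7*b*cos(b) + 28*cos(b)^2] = -b^4*sin(b) - 9*b^3*sin(b) - 4*b^3*sin(2*b) + 4*b^3*cos(b) - 15*b^2*sin(b) - 36*b^2*sin(2*b) + 12*b^2*cos(b)^2 + 27*b^2*cos(b) - 7*b*sin(b) - 60*b*sin(2*b) + 72*b*cos(b)^2 + 30*b*cos(b) - 28*sin(2*b) + 60*cos(b)^2 + 7*cos(b)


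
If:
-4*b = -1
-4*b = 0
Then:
No Solution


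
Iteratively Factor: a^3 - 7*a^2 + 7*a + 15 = (a - 5)*(a^2 - 2*a - 3) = (a - 5)*(a - 3)*(a + 1)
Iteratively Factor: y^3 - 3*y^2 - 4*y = (y)*(y^2 - 3*y - 4) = y*(y - 4)*(y + 1)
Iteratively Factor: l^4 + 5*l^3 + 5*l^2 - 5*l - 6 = (l + 3)*(l^3 + 2*l^2 - l - 2) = (l + 1)*(l + 3)*(l^2 + l - 2) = (l - 1)*(l + 1)*(l + 3)*(l + 2)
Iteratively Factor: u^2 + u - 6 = (u - 2)*(u + 3)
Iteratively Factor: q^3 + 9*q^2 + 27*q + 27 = (q + 3)*(q^2 + 6*q + 9) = (q + 3)^2*(q + 3)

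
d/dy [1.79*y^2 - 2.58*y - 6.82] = 3.58*y - 2.58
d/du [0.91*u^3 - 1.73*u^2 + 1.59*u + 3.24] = 2.73*u^2 - 3.46*u + 1.59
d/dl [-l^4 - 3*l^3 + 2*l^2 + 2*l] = -4*l^3 - 9*l^2 + 4*l + 2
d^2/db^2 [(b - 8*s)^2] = 2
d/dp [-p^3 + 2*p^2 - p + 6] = -3*p^2 + 4*p - 1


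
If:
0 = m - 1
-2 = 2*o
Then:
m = 1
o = -1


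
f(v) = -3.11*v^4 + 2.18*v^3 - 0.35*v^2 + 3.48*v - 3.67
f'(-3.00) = 400.32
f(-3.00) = -328.03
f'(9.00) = -8541.84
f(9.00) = -18816.19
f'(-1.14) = 31.21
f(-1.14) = -16.57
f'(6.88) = -3742.99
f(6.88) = -6254.45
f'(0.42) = 3.42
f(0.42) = -2.21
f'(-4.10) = 973.66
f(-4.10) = -1052.88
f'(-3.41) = 575.18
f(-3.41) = -526.56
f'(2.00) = -71.28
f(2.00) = -30.43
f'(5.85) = -2267.31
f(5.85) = -3201.22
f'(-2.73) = 307.24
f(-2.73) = -232.88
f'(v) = -12.44*v^3 + 6.54*v^2 - 0.7*v + 3.48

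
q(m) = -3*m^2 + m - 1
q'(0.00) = 1.00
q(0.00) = -1.00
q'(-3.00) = 19.00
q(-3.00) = -31.00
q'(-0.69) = 5.14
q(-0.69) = -3.12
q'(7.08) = -41.48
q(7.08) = -144.30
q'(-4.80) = 29.80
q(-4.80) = -74.92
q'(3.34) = -19.04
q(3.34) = -31.13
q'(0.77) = -3.62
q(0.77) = -2.01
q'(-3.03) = 19.18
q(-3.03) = -31.57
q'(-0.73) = 5.38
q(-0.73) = -3.33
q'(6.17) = -36.02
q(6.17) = -109.04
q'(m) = 1 - 6*m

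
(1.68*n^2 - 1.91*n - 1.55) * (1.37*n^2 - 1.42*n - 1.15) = 2.3016*n^4 - 5.0023*n^3 - 1.3433*n^2 + 4.3975*n + 1.7825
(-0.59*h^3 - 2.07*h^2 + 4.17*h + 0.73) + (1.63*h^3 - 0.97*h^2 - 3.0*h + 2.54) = 1.04*h^3 - 3.04*h^2 + 1.17*h + 3.27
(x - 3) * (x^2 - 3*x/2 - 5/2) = x^3 - 9*x^2/2 + 2*x + 15/2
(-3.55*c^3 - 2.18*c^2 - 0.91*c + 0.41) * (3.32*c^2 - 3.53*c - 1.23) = -11.786*c^5 + 5.2939*c^4 + 9.0407*c^3 + 7.2549*c^2 - 0.328*c - 0.5043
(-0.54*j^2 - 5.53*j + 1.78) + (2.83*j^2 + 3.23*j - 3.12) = 2.29*j^2 - 2.3*j - 1.34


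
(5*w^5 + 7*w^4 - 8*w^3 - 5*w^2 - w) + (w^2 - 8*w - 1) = 5*w^5 + 7*w^4 - 8*w^3 - 4*w^2 - 9*w - 1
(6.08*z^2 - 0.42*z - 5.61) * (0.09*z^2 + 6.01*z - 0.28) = 0.5472*z^4 + 36.503*z^3 - 4.7315*z^2 - 33.5985*z + 1.5708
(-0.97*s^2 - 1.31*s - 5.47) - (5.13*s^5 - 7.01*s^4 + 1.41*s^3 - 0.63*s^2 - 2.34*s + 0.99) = -5.13*s^5 + 7.01*s^4 - 1.41*s^3 - 0.34*s^2 + 1.03*s - 6.46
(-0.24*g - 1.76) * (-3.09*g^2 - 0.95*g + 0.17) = 0.7416*g^3 + 5.6664*g^2 + 1.6312*g - 0.2992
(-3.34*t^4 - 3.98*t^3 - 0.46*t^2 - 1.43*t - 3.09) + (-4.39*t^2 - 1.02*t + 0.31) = -3.34*t^4 - 3.98*t^3 - 4.85*t^2 - 2.45*t - 2.78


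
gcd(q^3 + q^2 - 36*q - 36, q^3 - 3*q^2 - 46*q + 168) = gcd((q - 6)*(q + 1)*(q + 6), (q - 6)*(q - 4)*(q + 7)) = q - 6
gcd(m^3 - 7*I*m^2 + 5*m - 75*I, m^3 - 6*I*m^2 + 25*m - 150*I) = m - 5*I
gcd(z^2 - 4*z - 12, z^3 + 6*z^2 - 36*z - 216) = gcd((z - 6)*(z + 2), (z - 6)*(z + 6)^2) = z - 6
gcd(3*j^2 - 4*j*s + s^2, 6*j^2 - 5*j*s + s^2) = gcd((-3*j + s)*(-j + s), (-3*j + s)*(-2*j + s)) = -3*j + s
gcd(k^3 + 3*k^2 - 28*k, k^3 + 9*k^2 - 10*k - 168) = k^2 + 3*k - 28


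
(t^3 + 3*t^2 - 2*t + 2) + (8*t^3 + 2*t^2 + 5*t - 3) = 9*t^3 + 5*t^2 + 3*t - 1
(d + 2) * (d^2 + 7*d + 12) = d^3 + 9*d^2 + 26*d + 24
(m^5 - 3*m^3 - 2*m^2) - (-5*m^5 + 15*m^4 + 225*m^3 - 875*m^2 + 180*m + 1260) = 6*m^5 - 15*m^4 - 228*m^3 + 873*m^2 - 180*m - 1260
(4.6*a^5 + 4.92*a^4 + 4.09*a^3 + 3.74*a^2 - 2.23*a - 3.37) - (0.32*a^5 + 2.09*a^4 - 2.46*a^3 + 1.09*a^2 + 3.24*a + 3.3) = 4.28*a^5 + 2.83*a^4 + 6.55*a^3 + 2.65*a^2 - 5.47*a - 6.67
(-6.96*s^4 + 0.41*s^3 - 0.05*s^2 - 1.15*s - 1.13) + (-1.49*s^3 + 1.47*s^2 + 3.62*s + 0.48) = -6.96*s^4 - 1.08*s^3 + 1.42*s^2 + 2.47*s - 0.65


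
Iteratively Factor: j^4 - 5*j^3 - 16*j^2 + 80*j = (j - 4)*(j^3 - j^2 - 20*j) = j*(j - 4)*(j^2 - j - 20) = j*(j - 5)*(j - 4)*(j + 4)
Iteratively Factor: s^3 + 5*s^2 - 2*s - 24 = (s - 2)*(s^2 + 7*s + 12) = (s - 2)*(s + 3)*(s + 4)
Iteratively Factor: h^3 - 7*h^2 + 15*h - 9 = (h - 3)*(h^2 - 4*h + 3) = (h - 3)*(h - 1)*(h - 3)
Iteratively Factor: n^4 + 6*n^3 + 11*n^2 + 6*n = (n)*(n^3 + 6*n^2 + 11*n + 6) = n*(n + 2)*(n^2 + 4*n + 3) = n*(n + 1)*(n + 2)*(n + 3)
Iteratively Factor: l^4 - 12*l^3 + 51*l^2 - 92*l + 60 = (l - 3)*(l^3 - 9*l^2 + 24*l - 20) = (l - 3)*(l - 2)*(l^2 - 7*l + 10) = (l - 3)*(l - 2)^2*(l - 5)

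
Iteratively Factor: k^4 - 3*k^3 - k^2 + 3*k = (k - 1)*(k^3 - 2*k^2 - 3*k) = (k - 3)*(k - 1)*(k^2 + k) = (k - 3)*(k - 1)*(k + 1)*(k)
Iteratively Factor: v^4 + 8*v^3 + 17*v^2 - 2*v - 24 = (v - 1)*(v^3 + 9*v^2 + 26*v + 24) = (v - 1)*(v + 3)*(v^2 + 6*v + 8) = (v - 1)*(v + 2)*(v + 3)*(v + 4)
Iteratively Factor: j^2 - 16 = (j - 4)*(j + 4)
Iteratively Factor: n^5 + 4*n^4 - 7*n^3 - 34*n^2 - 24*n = (n)*(n^4 + 4*n^3 - 7*n^2 - 34*n - 24) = n*(n + 4)*(n^3 - 7*n - 6) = n*(n - 3)*(n + 4)*(n^2 + 3*n + 2) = n*(n - 3)*(n + 2)*(n + 4)*(n + 1)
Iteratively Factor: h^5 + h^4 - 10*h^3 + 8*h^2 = (h)*(h^4 + h^3 - 10*h^2 + 8*h) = h*(h - 2)*(h^3 + 3*h^2 - 4*h) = h*(h - 2)*(h - 1)*(h^2 + 4*h) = h*(h - 2)*(h - 1)*(h + 4)*(h)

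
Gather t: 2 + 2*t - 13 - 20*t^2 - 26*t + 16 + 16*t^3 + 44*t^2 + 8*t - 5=16*t^3 + 24*t^2 - 16*t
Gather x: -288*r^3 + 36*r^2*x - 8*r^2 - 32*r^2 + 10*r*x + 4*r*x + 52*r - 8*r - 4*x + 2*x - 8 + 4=-288*r^3 - 40*r^2 + 44*r + x*(36*r^2 + 14*r - 2) - 4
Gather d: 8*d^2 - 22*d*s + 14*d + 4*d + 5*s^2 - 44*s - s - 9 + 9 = 8*d^2 + d*(18 - 22*s) + 5*s^2 - 45*s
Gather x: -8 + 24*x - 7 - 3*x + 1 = 21*x - 14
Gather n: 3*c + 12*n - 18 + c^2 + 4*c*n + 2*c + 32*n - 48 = c^2 + 5*c + n*(4*c + 44) - 66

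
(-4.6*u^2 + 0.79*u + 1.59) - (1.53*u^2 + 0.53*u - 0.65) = -6.13*u^2 + 0.26*u + 2.24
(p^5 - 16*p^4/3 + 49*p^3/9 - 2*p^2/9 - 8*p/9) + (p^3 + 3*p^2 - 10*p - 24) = p^5 - 16*p^4/3 + 58*p^3/9 + 25*p^2/9 - 98*p/9 - 24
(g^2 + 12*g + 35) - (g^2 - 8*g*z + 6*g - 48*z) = 8*g*z + 6*g + 48*z + 35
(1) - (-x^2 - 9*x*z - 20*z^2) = x^2 + 9*x*z + 20*z^2 + 1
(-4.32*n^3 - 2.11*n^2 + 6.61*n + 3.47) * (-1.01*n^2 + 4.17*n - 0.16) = 4.3632*n^5 - 15.8833*n^4 - 14.7836*n^3 + 24.3966*n^2 + 13.4123*n - 0.5552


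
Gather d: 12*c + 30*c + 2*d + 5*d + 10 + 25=42*c + 7*d + 35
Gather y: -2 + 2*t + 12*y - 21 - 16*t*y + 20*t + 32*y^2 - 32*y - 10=22*t + 32*y^2 + y*(-16*t - 20) - 33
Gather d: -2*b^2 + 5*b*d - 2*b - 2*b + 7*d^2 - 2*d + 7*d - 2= -2*b^2 - 4*b + 7*d^2 + d*(5*b + 5) - 2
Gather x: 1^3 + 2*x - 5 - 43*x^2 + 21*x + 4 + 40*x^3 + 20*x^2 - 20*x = 40*x^3 - 23*x^2 + 3*x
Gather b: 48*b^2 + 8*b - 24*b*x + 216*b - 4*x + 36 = 48*b^2 + b*(224 - 24*x) - 4*x + 36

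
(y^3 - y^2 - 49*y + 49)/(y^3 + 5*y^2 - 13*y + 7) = (y - 7)/(y - 1)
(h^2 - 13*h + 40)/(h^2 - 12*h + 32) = (h - 5)/(h - 4)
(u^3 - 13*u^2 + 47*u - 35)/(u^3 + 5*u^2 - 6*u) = (u^2 - 12*u + 35)/(u*(u + 6))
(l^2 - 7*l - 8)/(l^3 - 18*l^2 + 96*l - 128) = (l + 1)/(l^2 - 10*l + 16)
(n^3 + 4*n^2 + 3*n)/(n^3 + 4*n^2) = (n^2 + 4*n + 3)/(n*(n + 4))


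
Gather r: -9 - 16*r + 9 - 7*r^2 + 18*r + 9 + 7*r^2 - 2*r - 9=0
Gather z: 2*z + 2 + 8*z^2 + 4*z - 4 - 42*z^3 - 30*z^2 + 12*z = -42*z^3 - 22*z^2 + 18*z - 2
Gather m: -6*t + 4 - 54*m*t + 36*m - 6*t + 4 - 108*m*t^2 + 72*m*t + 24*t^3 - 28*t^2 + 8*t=m*(-108*t^2 + 18*t + 36) + 24*t^3 - 28*t^2 - 4*t + 8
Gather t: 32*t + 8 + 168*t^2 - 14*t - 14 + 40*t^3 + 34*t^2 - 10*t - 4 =40*t^3 + 202*t^2 + 8*t - 10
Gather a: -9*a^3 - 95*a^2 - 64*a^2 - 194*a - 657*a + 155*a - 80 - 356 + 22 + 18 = -9*a^3 - 159*a^2 - 696*a - 396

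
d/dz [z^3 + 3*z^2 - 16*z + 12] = 3*z^2 + 6*z - 16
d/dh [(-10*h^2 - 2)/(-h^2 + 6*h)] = 4*(-15*h^2 - h + 3)/(h^2*(h^2 - 12*h + 36))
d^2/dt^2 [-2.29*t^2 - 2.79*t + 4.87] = -4.58000000000000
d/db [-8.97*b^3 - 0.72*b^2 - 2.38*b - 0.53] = -26.91*b^2 - 1.44*b - 2.38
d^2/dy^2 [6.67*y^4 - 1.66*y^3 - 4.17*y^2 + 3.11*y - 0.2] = 80.04*y^2 - 9.96*y - 8.34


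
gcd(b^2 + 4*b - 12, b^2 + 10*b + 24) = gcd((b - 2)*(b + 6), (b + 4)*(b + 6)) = b + 6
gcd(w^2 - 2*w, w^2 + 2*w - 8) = w - 2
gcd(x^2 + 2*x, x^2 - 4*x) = x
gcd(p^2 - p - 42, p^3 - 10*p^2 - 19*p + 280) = p - 7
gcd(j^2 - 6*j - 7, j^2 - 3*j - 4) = j + 1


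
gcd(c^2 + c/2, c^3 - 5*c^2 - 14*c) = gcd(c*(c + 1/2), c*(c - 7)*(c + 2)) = c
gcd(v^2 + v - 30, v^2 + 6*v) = v + 6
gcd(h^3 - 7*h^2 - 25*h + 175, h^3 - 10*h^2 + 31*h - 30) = h - 5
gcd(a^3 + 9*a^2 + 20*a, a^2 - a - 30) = a + 5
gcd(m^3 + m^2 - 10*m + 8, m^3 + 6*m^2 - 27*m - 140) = m + 4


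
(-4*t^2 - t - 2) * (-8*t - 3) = 32*t^3 + 20*t^2 + 19*t + 6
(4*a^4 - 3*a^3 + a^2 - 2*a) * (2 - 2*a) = -8*a^5 + 14*a^4 - 8*a^3 + 6*a^2 - 4*a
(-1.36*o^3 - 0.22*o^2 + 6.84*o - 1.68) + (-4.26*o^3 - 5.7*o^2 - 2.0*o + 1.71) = -5.62*o^3 - 5.92*o^2 + 4.84*o + 0.03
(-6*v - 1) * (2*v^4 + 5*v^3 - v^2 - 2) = -12*v^5 - 32*v^4 + v^3 + v^2 + 12*v + 2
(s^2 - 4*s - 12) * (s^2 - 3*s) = s^4 - 7*s^3 + 36*s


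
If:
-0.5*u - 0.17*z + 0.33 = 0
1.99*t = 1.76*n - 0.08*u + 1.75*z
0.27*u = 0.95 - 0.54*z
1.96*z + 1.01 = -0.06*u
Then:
No Solution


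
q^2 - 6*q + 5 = (q - 5)*(q - 1)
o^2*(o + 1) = o^3 + o^2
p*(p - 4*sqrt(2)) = p^2 - 4*sqrt(2)*p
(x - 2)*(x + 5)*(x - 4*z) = x^3 - 4*x^2*z + 3*x^2 - 12*x*z - 10*x + 40*z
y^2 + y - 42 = (y - 6)*(y + 7)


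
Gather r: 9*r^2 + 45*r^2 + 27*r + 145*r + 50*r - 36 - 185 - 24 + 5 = 54*r^2 + 222*r - 240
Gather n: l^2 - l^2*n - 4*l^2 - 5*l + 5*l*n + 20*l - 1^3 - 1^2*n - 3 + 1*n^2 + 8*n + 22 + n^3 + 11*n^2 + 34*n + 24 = -3*l^2 + 15*l + n^3 + 12*n^2 + n*(-l^2 + 5*l + 41) + 42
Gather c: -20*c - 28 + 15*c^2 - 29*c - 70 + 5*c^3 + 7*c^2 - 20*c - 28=5*c^3 + 22*c^2 - 69*c - 126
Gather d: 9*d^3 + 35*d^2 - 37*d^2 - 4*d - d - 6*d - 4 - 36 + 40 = 9*d^3 - 2*d^2 - 11*d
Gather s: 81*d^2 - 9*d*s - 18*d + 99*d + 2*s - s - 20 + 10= 81*d^2 + 81*d + s*(1 - 9*d) - 10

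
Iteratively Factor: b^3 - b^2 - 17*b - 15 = (b - 5)*(b^2 + 4*b + 3) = (b - 5)*(b + 3)*(b + 1)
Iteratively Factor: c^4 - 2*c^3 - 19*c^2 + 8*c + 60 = (c + 3)*(c^3 - 5*c^2 - 4*c + 20) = (c - 5)*(c + 3)*(c^2 - 4) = (c - 5)*(c - 2)*(c + 3)*(c + 2)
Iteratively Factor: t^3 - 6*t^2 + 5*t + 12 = (t + 1)*(t^2 - 7*t + 12) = (t - 3)*(t + 1)*(t - 4)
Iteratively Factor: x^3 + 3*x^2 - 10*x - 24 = (x + 2)*(x^2 + x - 12) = (x + 2)*(x + 4)*(x - 3)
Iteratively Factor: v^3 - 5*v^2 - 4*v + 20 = (v + 2)*(v^2 - 7*v + 10) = (v - 5)*(v + 2)*(v - 2)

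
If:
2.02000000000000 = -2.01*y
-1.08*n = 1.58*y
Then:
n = 1.47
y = -1.00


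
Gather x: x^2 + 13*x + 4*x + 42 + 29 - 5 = x^2 + 17*x + 66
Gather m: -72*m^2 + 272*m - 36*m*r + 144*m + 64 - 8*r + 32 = -72*m^2 + m*(416 - 36*r) - 8*r + 96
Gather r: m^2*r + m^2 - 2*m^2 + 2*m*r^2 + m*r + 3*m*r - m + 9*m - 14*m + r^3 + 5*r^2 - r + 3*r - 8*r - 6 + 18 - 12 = -m^2 - 6*m + r^3 + r^2*(2*m + 5) + r*(m^2 + 4*m - 6)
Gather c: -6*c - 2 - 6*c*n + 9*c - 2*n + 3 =c*(3 - 6*n) - 2*n + 1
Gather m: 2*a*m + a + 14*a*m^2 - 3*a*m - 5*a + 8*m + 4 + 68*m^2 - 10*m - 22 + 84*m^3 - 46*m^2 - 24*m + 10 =-4*a + 84*m^3 + m^2*(14*a + 22) + m*(-a - 26) - 8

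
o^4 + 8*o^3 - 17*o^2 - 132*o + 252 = (o - 3)*(o - 2)*(o + 6)*(o + 7)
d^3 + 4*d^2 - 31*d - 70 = (d - 5)*(d + 2)*(d + 7)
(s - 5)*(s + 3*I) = s^2 - 5*s + 3*I*s - 15*I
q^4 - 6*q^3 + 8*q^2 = q^2*(q - 4)*(q - 2)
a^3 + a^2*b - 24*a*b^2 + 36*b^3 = (a - 3*b)*(a - 2*b)*(a + 6*b)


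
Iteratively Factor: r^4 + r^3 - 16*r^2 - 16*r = (r + 1)*(r^3 - 16*r) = r*(r + 1)*(r^2 - 16) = r*(r + 1)*(r + 4)*(r - 4)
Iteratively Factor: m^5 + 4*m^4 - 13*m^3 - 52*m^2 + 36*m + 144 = (m + 4)*(m^4 - 13*m^2 + 36) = (m + 3)*(m + 4)*(m^3 - 3*m^2 - 4*m + 12) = (m - 2)*(m + 3)*(m + 4)*(m^2 - m - 6) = (m - 2)*(m + 2)*(m + 3)*(m + 4)*(m - 3)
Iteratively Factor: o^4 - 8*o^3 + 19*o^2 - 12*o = (o - 4)*(o^3 - 4*o^2 + 3*o) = (o - 4)*(o - 1)*(o^2 - 3*o) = (o - 4)*(o - 3)*(o - 1)*(o)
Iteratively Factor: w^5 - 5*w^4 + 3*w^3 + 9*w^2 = (w)*(w^4 - 5*w^3 + 3*w^2 + 9*w) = w*(w + 1)*(w^3 - 6*w^2 + 9*w) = w*(w - 3)*(w + 1)*(w^2 - 3*w) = w*(w - 3)^2*(w + 1)*(w)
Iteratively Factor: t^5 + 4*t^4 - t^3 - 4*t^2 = (t + 4)*(t^4 - t^2) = t*(t + 4)*(t^3 - t) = t*(t + 1)*(t + 4)*(t^2 - t) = t*(t - 1)*(t + 1)*(t + 4)*(t)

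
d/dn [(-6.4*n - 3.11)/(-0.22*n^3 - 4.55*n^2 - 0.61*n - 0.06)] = (1.408*n^3 + 29.12*n^2 + 3.904*n - (6.4*n + 3.11)*(0.66*n^2 + 9.1*n + 0.61) + 0.384)/(0.22*n^3 + 4.55*n^2 + 0.61*n + 0.06)^2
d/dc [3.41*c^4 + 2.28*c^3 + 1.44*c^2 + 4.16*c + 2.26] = 13.64*c^3 + 6.84*c^2 + 2.88*c + 4.16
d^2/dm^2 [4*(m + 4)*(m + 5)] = 8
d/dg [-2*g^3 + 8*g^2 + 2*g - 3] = -6*g^2 + 16*g + 2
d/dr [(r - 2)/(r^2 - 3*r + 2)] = -1/(r^2 - 2*r + 1)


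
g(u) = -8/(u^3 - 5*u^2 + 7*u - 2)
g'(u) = -8*(-3*u^2 + 10*u - 7)/(u^3 - 5*u^2 + 7*u - 2)^2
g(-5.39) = 0.02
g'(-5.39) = 0.01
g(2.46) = 52.96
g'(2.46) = 194.49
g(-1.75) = 0.23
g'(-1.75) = 0.22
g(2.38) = 44.27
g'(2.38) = 47.32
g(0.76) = -9.19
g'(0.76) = 11.95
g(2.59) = 219.05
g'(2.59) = 7343.32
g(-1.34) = 0.35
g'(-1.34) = 0.40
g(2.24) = 47.46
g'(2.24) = -97.74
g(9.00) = -0.02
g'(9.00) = 0.01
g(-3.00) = 0.08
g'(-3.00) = 0.06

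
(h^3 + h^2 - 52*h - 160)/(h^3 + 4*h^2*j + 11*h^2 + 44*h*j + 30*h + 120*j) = (h^2 - 4*h - 32)/(h^2 + 4*h*j + 6*h + 24*j)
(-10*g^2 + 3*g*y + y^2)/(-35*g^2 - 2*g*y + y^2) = (-2*g + y)/(-7*g + y)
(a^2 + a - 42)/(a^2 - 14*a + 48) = (a + 7)/(a - 8)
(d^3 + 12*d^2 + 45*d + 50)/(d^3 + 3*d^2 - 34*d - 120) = (d^2 + 7*d + 10)/(d^2 - 2*d - 24)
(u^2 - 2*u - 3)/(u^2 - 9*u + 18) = (u + 1)/(u - 6)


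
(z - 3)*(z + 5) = z^2 + 2*z - 15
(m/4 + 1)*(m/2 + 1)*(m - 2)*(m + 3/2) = m^4/8 + 11*m^3/16 + m^2/4 - 11*m/4 - 3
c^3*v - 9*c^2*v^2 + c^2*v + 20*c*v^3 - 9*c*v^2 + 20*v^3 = (c - 5*v)*(c - 4*v)*(c*v + v)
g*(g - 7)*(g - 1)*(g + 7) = g^4 - g^3 - 49*g^2 + 49*g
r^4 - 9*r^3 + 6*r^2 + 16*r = r*(r - 8)*(r - 2)*(r + 1)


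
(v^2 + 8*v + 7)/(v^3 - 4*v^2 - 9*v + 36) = (v^2 + 8*v + 7)/(v^3 - 4*v^2 - 9*v + 36)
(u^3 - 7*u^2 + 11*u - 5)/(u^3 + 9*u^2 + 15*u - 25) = (u^2 - 6*u + 5)/(u^2 + 10*u + 25)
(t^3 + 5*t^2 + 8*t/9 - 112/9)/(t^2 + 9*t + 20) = (t^2 + t - 28/9)/(t + 5)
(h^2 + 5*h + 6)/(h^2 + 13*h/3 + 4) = 3*(h + 2)/(3*h + 4)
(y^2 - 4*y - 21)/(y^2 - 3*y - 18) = (y - 7)/(y - 6)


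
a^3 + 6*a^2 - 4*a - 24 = (a - 2)*(a + 2)*(a + 6)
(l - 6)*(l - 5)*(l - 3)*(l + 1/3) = l^4 - 41*l^3/3 + 175*l^2/3 - 69*l - 30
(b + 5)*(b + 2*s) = b^2 + 2*b*s + 5*b + 10*s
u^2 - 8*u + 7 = (u - 7)*(u - 1)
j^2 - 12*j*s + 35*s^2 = (j - 7*s)*(j - 5*s)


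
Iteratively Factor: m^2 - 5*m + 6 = (m - 3)*(m - 2)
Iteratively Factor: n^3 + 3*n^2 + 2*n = (n + 2)*(n^2 + n) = (n + 1)*(n + 2)*(n)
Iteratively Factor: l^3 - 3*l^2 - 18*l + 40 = (l + 4)*(l^2 - 7*l + 10) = (l - 5)*(l + 4)*(l - 2)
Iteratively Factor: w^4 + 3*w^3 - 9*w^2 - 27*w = (w)*(w^3 + 3*w^2 - 9*w - 27) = w*(w + 3)*(w^2 - 9) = w*(w - 3)*(w + 3)*(w + 3)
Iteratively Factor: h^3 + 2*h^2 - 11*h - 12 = (h + 4)*(h^2 - 2*h - 3) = (h + 1)*(h + 4)*(h - 3)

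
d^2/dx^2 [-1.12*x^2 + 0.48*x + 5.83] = -2.24000000000000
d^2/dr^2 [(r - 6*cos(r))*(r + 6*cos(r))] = 74 - 144*sin(r)^2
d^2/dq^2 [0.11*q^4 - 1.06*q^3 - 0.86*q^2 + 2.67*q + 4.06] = 1.32*q^2 - 6.36*q - 1.72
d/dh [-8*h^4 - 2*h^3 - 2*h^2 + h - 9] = -32*h^3 - 6*h^2 - 4*h + 1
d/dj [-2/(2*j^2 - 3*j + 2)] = 2*(4*j - 3)/(2*j^2 - 3*j + 2)^2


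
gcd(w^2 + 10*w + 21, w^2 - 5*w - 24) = w + 3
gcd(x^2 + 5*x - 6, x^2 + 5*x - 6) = x^2 + 5*x - 6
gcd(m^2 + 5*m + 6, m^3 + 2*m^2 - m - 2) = m + 2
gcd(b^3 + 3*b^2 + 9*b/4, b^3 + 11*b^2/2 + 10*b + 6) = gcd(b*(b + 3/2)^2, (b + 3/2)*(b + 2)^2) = b + 3/2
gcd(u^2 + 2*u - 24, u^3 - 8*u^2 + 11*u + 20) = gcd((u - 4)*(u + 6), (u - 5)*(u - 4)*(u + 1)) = u - 4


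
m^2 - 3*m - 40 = (m - 8)*(m + 5)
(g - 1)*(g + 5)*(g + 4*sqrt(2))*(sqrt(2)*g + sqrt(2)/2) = sqrt(2)*g^4 + 9*sqrt(2)*g^3/2 + 8*g^3 - 3*sqrt(2)*g^2 + 36*g^2 - 24*g - 5*sqrt(2)*g/2 - 20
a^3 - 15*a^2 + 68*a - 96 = (a - 8)*(a - 4)*(a - 3)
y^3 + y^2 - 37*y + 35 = (y - 5)*(y - 1)*(y + 7)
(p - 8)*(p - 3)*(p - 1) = p^3 - 12*p^2 + 35*p - 24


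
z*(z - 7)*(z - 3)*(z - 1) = z^4 - 11*z^3 + 31*z^2 - 21*z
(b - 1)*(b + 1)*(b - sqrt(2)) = b^3 - sqrt(2)*b^2 - b + sqrt(2)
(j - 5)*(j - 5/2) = j^2 - 15*j/2 + 25/2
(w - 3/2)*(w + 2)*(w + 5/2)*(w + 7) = w^4 + 10*w^3 + 77*w^2/4 - 79*w/4 - 105/2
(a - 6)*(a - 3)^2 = a^3 - 12*a^2 + 45*a - 54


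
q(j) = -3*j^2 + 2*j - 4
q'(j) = 2 - 6*j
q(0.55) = -3.81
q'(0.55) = -1.30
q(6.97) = -135.80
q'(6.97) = -39.82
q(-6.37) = -138.47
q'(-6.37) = 40.22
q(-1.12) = -10.00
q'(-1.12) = 8.72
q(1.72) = -9.44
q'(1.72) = -8.32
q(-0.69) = -6.81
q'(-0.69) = 6.14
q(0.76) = -4.21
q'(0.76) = -2.56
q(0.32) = -3.67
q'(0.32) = 0.08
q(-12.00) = -460.00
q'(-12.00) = 74.00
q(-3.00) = -37.00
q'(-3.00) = 20.00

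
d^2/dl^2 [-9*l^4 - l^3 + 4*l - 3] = 6*l*(-18*l - 1)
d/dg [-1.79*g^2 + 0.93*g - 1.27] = 0.93 - 3.58*g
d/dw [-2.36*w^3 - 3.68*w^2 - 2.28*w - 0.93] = -7.08*w^2 - 7.36*w - 2.28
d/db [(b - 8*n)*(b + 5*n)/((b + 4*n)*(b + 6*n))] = n*(13*b^2 + 128*b*n + 328*n^2)/(b^4 + 20*b^3*n + 148*b^2*n^2 + 480*b*n^3 + 576*n^4)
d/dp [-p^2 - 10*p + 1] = -2*p - 10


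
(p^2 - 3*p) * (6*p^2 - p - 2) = 6*p^4 - 19*p^3 + p^2 + 6*p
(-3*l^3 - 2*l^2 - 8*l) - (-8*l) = -3*l^3 - 2*l^2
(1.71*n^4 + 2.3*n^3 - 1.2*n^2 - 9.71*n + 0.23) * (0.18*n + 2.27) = 0.3078*n^5 + 4.2957*n^4 + 5.005*n^3 - 4.4718*n^2 - 22.0003*n + 0.5221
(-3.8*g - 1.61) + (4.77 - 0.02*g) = 3.16 - 3.82*g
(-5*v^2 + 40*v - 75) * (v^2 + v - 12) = -5*v^4 + 35*v^3 + 25*v^2 - 555*v + 900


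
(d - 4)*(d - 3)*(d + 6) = d^3 - d^2 - 30*d + 72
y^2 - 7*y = y*(y - 7)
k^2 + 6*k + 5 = (k + 1)*(k + 5)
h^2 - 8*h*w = h*(h - 8*w)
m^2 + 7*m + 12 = (m + 3)*(m + 4)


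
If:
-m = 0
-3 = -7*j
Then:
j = 3/7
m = 0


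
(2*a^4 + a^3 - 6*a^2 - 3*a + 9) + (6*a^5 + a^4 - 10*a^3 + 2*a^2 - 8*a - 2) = 6*a^5 + 3*a^4 - 9*a^3 - 4*a^2 - 11*a + 7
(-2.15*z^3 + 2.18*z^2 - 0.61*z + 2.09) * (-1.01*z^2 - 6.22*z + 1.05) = 2.1715*z^5 + 11.1712*z^4 - 15.201*z^3 + 3.9723*z^2 - 13.6403*z + 2.1945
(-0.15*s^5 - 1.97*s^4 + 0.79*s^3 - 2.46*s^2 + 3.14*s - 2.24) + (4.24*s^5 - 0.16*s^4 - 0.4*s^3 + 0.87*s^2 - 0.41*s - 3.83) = 4.09*s^5 - 2.13*s^4 + 0.39*s^3 - 1.59*s^2 + 2.73*s - 6.07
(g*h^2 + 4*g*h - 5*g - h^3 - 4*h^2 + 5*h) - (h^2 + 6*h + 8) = g*h^2 + 4*g*h - 5*g - h^3 - 5*h^2 - h - 8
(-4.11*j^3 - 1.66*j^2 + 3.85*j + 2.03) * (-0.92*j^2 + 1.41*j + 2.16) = 3.7812*j^5 - 4.2679*j^4 - 14.7602*j^3 - 0.0247000000000002*j^2 + 11.1783*j + 4.3848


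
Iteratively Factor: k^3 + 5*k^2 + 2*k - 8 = (k - 1)*(k^2 + 6*k + 8) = (k - 1)*(k + 2)*(k + 4)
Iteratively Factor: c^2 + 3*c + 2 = (c + 1)*(c + 2)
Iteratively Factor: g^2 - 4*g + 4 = (g - 2)*(g - 2)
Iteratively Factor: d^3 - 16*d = (d)*(d^2 - 16) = d*(d - 4)*(d + 4)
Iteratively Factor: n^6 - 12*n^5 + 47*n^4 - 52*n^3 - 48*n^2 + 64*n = (n + 1)*(n^5 - 13*n^4 + 60*n^3 - 112*n^2 + 64*n) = (n - 4)*(n + 1)*(n^4 - 9*n^3 + 24*n^2 - 16*n) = (n - 4)^2*(n + 1)*(n^3 - 5*n^2 + 4*n) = (n - 4)^2*(n - 1)*(n + 1)*(n^2 - 4*n) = n*(n - 4)^2*(n - 1)*(n + 1)*(n - 4)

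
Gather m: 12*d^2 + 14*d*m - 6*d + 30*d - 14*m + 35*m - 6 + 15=12*d^2 + 24*d + m*(14*d + 21) + 9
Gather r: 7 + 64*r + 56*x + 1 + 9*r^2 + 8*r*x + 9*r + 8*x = 9*r^2 + r*(8*x + 73) + 64*x + 8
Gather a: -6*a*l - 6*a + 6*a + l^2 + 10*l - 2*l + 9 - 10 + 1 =-6*a*l + l^2 + 8*l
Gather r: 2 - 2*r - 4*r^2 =-4*r^2 - 2*r + 2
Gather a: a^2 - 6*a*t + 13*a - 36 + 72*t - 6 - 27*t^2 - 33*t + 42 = a^2 + a*(13 - 6*t) - 27*t^2 + 39*t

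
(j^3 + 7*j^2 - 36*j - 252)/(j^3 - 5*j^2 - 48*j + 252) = (j + 6)/(j - 6)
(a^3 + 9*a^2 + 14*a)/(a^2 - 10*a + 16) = a*(a^2 + 9*a + 14)/(a^2 - 10*a + 16)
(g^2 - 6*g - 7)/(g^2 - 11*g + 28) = (g + 1)/(g - 4)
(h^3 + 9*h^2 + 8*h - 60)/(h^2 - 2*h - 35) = (h^2 + 4*h - 12)/(h - 7)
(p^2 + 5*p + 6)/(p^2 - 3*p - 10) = (p + 3)/(p - 5)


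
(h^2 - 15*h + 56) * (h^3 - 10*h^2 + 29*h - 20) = h^5 - 25*h^4 + 235*h^3 - 1015*h^2 + 1924*h - 1120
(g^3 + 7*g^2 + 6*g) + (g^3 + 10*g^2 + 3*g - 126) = 2*g^3 + 17*g^2 + 9*g - 126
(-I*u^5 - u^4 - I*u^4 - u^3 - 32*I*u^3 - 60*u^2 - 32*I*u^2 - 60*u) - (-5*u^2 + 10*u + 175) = -I*u^5 - u^4 - I*u^4 - u^3 - 32*I*u^3 - 55*u^2 - 32*I*u^2 - 70*u - 175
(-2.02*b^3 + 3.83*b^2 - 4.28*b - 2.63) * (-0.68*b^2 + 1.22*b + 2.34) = 1.3736*b^5 - 5.0688*b^4 + 2.8562*b^3 + 5.529*b^2 - 13.2238*b - 6.1542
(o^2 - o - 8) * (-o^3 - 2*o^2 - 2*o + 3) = -o^5 - o^4 + 8*o^3 + 21*o^2 + 13*o - 24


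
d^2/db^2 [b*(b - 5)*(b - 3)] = 6*b - 16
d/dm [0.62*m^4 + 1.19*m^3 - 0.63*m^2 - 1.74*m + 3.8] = 2.48*m^3 + 3.57*m^2 - 1.26*m - 1.74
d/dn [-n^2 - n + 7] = -2*n - 1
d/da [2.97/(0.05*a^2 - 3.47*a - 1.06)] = (10.3059 - 0.297*a)/(-0.05*a^2 + 3.47*a + 1.06)^2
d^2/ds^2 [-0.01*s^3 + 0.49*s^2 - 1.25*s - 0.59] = 0.98 - 0.06*s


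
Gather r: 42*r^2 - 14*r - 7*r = 42*r^2 - 21*r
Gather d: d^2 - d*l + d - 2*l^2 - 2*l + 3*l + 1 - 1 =d^2 + d*(1 - l) - 2*l^2 + l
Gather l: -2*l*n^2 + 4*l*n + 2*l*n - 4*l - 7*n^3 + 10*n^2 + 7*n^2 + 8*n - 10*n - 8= l*(-2*n^2 + 6*n - 4) - 7*n^3 + 17*n^2 - 2*n - 8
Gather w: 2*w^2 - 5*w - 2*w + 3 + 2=2*w^2 - 7*w + 5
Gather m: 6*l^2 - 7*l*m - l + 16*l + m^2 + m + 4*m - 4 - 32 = 6*l^2 + 15*l + m^2 + m*(5 - 7*l) - 36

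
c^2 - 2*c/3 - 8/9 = (c - 4/3)*(c + 2/3)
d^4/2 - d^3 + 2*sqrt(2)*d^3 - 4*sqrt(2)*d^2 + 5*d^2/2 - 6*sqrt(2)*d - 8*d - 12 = (d/2 + sqrt(2))*(d - 3)*(d + 1)*(d + 2*sqrt(2))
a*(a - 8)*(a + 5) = a^3 - 3*a^2 - 40*a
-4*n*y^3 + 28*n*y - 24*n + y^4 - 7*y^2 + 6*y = (-4*n + y)*(y - 2)*(y - 1)*(y + 3)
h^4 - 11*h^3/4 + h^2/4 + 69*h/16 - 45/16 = (h - 3/2)^2*(h - 1)*(h + 5/4)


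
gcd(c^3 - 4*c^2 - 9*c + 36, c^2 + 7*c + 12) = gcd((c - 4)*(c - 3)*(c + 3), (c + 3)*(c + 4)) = c + 3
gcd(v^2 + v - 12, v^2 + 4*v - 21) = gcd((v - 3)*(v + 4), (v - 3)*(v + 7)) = v - 3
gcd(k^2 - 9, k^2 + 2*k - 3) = k + 3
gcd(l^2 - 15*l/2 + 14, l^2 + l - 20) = l - 4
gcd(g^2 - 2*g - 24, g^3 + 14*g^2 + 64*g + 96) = g + 4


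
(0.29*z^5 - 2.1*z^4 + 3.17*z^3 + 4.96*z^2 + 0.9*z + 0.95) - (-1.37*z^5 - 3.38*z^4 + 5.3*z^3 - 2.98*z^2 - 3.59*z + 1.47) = 1.66*z^5 + 1.28*z^4 - 2.13*z^3 + 7.94*z^2 + 4.49*z - 0.52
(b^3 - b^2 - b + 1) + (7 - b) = b^3 - b^2 - 2*b + 8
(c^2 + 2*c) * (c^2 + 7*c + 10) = c^4 + 9*c^3 + 24*c^2 + 20*c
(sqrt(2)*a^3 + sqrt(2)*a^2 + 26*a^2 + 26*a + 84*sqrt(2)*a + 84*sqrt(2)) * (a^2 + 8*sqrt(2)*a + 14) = sqrt(2)*a^5 + sqrt(2)*a^4 + 42*a^4 + 42*a^3 + 306*sqrt(2)*a^3 + 306*sqrt(2)*a^2 + 1708*a^2 + 1176*sqrt(2)*a + 1708*a + 1176*sqrt(2)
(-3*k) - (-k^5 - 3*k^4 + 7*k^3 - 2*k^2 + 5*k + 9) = k^5 + 3*k^4 - 7*k^3 + 2*k^2 - 8*k - 9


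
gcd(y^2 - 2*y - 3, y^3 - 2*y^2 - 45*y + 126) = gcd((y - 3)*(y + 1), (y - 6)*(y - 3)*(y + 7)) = y - 3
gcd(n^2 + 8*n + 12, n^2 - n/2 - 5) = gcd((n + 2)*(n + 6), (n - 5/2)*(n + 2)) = n + 2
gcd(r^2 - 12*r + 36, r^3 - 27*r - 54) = r - 6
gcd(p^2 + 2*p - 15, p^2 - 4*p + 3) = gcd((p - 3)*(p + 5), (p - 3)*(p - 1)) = p - 3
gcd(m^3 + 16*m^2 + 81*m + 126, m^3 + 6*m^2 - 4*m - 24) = m + 6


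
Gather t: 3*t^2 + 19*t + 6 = 3*t^2 + 19*t + 6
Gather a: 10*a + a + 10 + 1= 11*a + 11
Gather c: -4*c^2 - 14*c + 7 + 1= -4*c^2 - 14*c + 8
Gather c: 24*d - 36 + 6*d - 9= 30*d - 45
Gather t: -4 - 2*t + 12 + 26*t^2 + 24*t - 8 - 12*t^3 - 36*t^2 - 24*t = -12*t^3 - 10*t^2 - 2*t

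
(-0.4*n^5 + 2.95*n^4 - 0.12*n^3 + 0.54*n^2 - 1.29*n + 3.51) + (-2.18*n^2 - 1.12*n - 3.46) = -0.4*n^5 + 2.95*n^4 - 0.12*n^3 - 1.64*n^2 - 2.41*n + 0.0499999999999998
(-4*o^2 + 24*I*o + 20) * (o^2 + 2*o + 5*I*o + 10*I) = -4*o^4 - 8*o^3 + 4*I*o^3 - 100*o^2 + 8*I*o^2 - 200*o + 100*I*o + 200*I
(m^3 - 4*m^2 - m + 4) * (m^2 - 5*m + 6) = m^5 - 9*m^4 + 25*m^3 - 15*m^2 - 26*m + 24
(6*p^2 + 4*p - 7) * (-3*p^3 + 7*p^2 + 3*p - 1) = -18*p^5 + 30*p^4 + 67*p^3 - 43*p^2 - 25*p + 7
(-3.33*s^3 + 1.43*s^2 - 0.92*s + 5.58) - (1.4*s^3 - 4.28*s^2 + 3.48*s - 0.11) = -4.73*s^3 + 5.71*s^2 - 4.4*s + 5.69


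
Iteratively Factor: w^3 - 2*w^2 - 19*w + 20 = (w - 5)*(w^2 + 3*w - 4) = (w - 5)*(w - 1)*(w + 4)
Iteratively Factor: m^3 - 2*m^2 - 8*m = (m - 4)*(m^2 + 2*m) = m*(m - 4)*(m + 2)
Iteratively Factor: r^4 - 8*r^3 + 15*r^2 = (r - 5)*(r^3 - 3*r^2) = (r - 5)*(r - 3)*(r^2) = r*(r - 5)*(r - 3)*(r)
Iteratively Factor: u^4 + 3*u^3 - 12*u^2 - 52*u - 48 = (u + 2)*(u^3 + u^2 - 14*u - 24) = (u - 4)*(u + 2)*(u^2 + 5*u + 6) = (u - 4)*(u + 2)^2*(u + 3)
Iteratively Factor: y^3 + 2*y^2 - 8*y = (y)*(y^2 + 2*y - 8) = y*(y + 4)*(y - 2)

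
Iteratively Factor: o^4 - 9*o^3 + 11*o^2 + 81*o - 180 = (o + 3)*(o^3 - 12*o^2 + 47*o - 60) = (o - 4)*(o + 3)*(o^2 - 8*o + 15) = (o - 4)*(o - 3)*(o + 3)*(o - 5)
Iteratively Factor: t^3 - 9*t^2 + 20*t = (t - 5)*(t^2 - 4*t) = t*(t - 5)*(t - 4)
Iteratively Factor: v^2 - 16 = (v - 4)*(v + 4)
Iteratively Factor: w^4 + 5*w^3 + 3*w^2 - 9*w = (w - 1)*(w^3 + 6*w^2 + 9*w) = (w - 1)*(w + 3)*(w^2 + 3*w) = (w - 1)*(w + 3)^2*(w)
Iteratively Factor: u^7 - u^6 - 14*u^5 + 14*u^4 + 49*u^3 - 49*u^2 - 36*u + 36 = (u + 2)*(u^6 - 3*u^5 - 8*u^4 + 30*u^3 - 11*u^2 - 27*u + 18) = (u + 2)*(u + 3)*(u^5 - 6*u^4 + 10*u^3 - 11*u + 6) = (u + 1)*(u + 2)*(u + 3)*(u^4 - 7*u^3 + 17*u^2 - 17*u + 6) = (u - 2)*(u + 1)*(u + 2)*(u + 3)*(u^3 - 5*u^2 + 7*u - 3) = (u - 3)*(u - 2)*(u + 1)*(u + 2)*(u + 3)*(u^2 - 2*u + 1) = (u - 3)*(u - 2)*(u - 1)*(u + 1)*(u + 2)*(u + 3)*(u - 1)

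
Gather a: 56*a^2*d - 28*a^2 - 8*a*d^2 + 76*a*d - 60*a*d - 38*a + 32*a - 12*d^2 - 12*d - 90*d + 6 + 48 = a^2*(56*d - 28) + a*(-8*d^2 + 16*d - 6) - 12*d^2 - 102*d + 54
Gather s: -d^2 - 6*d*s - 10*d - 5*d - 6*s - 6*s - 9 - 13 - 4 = -d^2 - 15*d + s*(-6*d - 12) - 26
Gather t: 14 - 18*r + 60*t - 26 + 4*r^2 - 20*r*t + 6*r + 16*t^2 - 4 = 4*r^2 - 12*r + 16*t^2 + t*(60 - 20*r) - 16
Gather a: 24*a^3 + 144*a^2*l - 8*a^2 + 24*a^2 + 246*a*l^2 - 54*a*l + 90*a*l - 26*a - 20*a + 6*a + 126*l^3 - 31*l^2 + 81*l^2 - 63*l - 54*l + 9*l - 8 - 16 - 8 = 24*a^3 + a^2*(144*l + 16) + a*(246*l^2 + 36*l - 40) + 126*l^3 + 50*l^2 - 108*l - 32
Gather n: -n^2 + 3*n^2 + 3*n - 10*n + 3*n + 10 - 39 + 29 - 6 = 2*n^2 - 4*n - 6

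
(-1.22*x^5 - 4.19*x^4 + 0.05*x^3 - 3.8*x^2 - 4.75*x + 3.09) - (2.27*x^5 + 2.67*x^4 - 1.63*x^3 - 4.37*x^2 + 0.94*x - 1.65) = -3.49*x^5 - 6.86*x^4 + 1.68*x^3 + 0.57*x^2 - 5.69*x + 4.74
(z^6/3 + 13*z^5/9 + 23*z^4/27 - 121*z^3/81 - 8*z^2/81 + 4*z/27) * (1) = z^6/3 + 13*z^5/9 + 23*z^4/27 - 121*z^3/81 - 8*z^2/81 + 4*z/27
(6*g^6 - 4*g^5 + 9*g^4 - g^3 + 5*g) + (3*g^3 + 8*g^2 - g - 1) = 6*g^6 - 4*g^5 + 9*g^4 + 2*g^3 + 8*g^2 + 4*g - 1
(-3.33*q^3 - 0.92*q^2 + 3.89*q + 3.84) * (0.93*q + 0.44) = -3.0969*q^4 - 2.3208*q^3 + 3.2129*q^2 + 5.2828*q + 1.6896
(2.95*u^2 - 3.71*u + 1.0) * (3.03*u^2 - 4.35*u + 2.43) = 8.9385*u^4 - 24.0738*u^3 + 26.337*u^2 - 13.3653*u + 2.43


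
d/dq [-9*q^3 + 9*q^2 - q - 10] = -27*q^2 + 18*q - 1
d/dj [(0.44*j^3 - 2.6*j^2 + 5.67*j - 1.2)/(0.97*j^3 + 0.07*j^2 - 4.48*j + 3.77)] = (2.5528*j^4 - 14.9422*j^3 + 19.7195*j^2 - 19.436*j + 15.9999)/(0.9409*j^6 + 0.1358*j^5 - 8.6863*j^4 + 6.6866*j^3 + 20.5982*j^2 - 33.7792*j + 14.2129)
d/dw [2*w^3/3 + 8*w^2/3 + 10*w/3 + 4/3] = 2*w^2 + 16*w/3 + 10/3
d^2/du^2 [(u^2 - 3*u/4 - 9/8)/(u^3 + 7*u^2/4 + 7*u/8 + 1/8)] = 2*(512*u^6 - 1152*u^5 - 6816*u^4 - 10136*u^3 - 6852*u^2 - 2178*u - 265)/(512*u^9 + 2688*u^8 + 6048*u^7 + 7640*u^6 + 5964*u^5 + 2982*u^4 + 955*u^3 + 189*u^2 + 21*u + 1)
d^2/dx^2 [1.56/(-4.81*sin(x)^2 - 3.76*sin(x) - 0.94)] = (144.369264*sin(x)^4 + 84.640608*sin(x)^3 - 222.712776*sin(x)^2 - 174.79488*sin(x) - 30.002544)/(4.81*sin(x)^2 + 3.76*sin(x) + 0.94)^3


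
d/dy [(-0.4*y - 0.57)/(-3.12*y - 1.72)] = (-3.402048*y - 1.875488)/(3.12*y + 1.72)^3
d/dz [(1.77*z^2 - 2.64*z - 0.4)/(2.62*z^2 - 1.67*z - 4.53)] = (3.9609*z^2 - 13.9402*z + 11.2912)/(6.8644*z^4 - 8.7508*z^3 - 20.9483*z^2 + 15.1302*z + 20.5209)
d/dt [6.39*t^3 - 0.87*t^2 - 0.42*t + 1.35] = 19.17*t^2 - 1.74*t - 0.42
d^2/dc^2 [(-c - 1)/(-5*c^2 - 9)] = 10*(20*c^2*(c + 1) - (3*c + 1)*(5*c^2 + 9))/(5*c^2 + 9)^3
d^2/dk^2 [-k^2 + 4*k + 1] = -2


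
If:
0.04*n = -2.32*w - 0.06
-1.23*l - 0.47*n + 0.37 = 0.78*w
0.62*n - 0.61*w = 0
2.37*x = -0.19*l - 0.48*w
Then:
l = 0.33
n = -0.03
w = -0.03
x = -0.02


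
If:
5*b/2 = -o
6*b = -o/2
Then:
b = 0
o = 0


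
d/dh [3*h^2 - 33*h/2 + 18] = 6*h - 33/2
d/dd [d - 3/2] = 1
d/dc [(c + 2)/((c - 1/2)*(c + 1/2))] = 4*(-4*c^2 - 16*c - 1)/(16*c^4 - 8*c^2 + 1)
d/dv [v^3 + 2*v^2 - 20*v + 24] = 3*v^2 + 4*v - 20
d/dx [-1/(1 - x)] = -1/(x - 1)^2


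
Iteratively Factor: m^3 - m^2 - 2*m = (m - 2)*(m^2 + m) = m*(m - 2)*(m + 1)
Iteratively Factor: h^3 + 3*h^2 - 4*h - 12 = (h + 3)*(h^2 - 4) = (h - 2)*(h + 3)*(h + 2)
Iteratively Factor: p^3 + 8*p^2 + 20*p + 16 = (p + 2)*(p^2 + 6*p + 8) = (p + 2)*(p + 4)*(p + 2)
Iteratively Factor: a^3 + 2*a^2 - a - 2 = (a - 1)*(a^2 + 3*a + 2) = (a - 1)*(a + 1)*(a + 2)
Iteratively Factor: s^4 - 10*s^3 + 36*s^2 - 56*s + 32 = (s - 2)*(s^3 - 8*s^2 + 20*s - 16) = (s - 4)*(s - 2)*(s^2 - 4*s + 4) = (s - 4)*(s - 2)^2*(s - 2)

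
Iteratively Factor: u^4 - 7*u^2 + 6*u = (u - 1)*(u^3 + u^2 - 6*u) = u*(u - 1)*(u^2 + u - 6) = u*(u - 1)*(u + 3)*(u - 2)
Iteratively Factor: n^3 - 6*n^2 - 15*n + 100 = (n - 5)*(n^2 - n - 20) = (n - 5)*(n + 4)*(n - 5)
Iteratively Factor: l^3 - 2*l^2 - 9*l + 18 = (l - 2)*(l^2 - 9) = (l - 2)*(l + 3)*(l - 3)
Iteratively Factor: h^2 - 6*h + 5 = (h - 1)*(h - 5)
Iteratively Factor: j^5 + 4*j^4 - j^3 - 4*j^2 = (j - 1)*(j^4 + 5*j^3 + 4*j^2) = j*(j - 1)*(j^3 + 5*j^2 + 4*j) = j*(j - 1)*(j + 4)*(j^2 + j) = j^2*(j - 1)*(j + 4)*(j + 1)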